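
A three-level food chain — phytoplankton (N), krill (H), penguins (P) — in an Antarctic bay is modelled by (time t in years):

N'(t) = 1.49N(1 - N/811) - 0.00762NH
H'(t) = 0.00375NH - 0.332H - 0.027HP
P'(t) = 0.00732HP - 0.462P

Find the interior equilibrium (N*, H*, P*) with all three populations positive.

From dP/dt = 0: 0.00732H* = 0.462, so H* = 63.1.
From dN/dt = 0: 1.49(1 - N*/811) = 0.00762·63.1, giving N* = 811·(1 - 0.323) = 549.
From dH/dt = 0: 0.00375·549 - 0.332 = 0.027P*, so P* = 1.73/0.027 = 64.

N* ≈ 549, H* ≈ 63.1, P* ≈ 64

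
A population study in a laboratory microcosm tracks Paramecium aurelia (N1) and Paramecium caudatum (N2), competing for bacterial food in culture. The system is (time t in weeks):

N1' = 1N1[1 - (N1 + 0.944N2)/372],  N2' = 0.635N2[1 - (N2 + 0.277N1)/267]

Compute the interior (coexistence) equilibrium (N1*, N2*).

N1* ≈ 162, N2* ≈ 222

Setting both brackets to zero gives the nullclines N1 + 0.944N2 = 372 and 0.277N1 + N2 = 267.
Substituting N2 = 267 - 0.277N1 into the first: N1(1 - 0.944·0.277) = 372 - 0.944·267.
So N1* = 120/0.739 = 162, and then N2* = 267 - 0.277·162 = 222.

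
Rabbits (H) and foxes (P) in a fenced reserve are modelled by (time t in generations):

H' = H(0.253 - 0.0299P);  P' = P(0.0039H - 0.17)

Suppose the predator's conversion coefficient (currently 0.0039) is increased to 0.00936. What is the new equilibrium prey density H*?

H* ≈ 18.2

At the interior fixed point, setting dP/dt = 0 with P > 0 fixes H* = (predator death rate)/(HP coefficient) — independent of the other coefficients.
With the change, H* = 0.17/0.00936 = 18.2; it falls from 43.6.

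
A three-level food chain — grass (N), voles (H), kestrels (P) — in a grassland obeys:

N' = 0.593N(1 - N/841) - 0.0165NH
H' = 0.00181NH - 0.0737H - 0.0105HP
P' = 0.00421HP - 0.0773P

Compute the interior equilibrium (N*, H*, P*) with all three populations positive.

From dP/dt = 0: 0.00421H* = 0.0773, so H* = 18.4.
From dN/dt = 0: 0.593(1 - N*/841) = 0.0165·18.4, giving N* = 841·(1 - 0.511) = 411.
From dH/dt = 0: 0.00181·411 - 0.0737 = 0.0105P*, so P* = 0.671/0.0105 = 63.9.

N* ≈ 411, H* ≈ 18.4, P* ≈ 63.9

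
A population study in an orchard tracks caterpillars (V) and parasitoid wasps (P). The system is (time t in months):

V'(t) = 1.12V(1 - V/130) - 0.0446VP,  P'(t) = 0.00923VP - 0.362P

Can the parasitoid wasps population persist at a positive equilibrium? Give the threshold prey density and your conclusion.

Threshold V = 39.2; K > 39.2, so yes, the predator persists.

The predator equation gives dP/dt > 0 only when V > 0.362/0.00923 = 39.2.
Without the predator, V → K = 130. Since 130 > 39.2, the predator can invade and persist.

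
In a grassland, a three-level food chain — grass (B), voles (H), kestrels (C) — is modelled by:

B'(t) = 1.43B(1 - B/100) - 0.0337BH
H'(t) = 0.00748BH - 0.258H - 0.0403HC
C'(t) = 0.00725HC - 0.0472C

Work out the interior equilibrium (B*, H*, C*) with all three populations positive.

From dC/dt = 0: 0.00725H* = 0.0472, so H* = 6.51.
From dB/dt = 0: 1.43(1 - B*/100) = 0.0337·6.51, giving B* = 100·(1 - 0.153) = 84.7.
From dH/dt = 0: 0.00748·84.7 - 0.258 = 0.0403C*, so C* = 0.375/0.0403 = 9.31.

B* ≈ 84.7, H* ≈ 6.51, C* ≈ 9.31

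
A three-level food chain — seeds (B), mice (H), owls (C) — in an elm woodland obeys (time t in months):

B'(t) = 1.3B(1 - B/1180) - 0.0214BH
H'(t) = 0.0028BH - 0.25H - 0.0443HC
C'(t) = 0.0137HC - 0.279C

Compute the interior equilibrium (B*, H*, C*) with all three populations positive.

B* ≈ 784, H* ≈ 20.4, C* ≈ 43.9

From dC/dt = 0: 0.0137H* = 0.279, so H* = 20.4.
From dB/dt = 0: 1.3(1 - B*/1180) = 0.0214·20.4, giving B* = 1180·(1 - 0.335) = 784.
From dH/dt = 0: 0.0028·784 - 0.25 = 0.0443C*, so C* = 1.95/0.0443 = 43.9.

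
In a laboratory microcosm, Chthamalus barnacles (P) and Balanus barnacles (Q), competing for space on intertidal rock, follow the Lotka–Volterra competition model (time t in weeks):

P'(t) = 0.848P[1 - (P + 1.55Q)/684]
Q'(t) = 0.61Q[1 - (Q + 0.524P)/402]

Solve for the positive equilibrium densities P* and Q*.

P* ≈ 324, Q* ≈ 232

Setting both brackets to zero gives the nullclines P + 1.55Q = 684 and 0.524P + Q = 402.
Substituting Q = 402 - 0.524P into the first: P(1 - 1.55·0.524) = 684 - 1.55·402.
So P* = 60.9/0.188 = 324, and then Q* = 402 - 0.524·324 = 232.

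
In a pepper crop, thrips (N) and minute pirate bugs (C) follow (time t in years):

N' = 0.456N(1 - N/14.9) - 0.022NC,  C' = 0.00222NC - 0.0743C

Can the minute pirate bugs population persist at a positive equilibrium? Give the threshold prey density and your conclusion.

The predator equation gives dC/dt > 0 only when N > 0.0743/0.00222 = 33.5.
Without the predator, N → K = 14.9. Since 14.9 < 33.5, the predator cannot invade.

Threshold N = 33.5; K < 33.5, so no, the predator goes extinct.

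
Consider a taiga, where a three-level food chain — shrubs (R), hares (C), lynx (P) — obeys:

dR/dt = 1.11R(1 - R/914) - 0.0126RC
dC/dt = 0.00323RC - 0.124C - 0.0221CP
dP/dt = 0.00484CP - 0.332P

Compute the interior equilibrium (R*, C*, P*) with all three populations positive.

From dP/dt = 0: 0.00484C* = 0.332, so C* = 68.6.
From dR/dt = 0: 1.11(1 - R*/914) = 0.0126·68.6, giving R* = 914·(1 - 0.779) = 202.
From dC/dt = 0: 0.00323·202 - 0.124 = 0.0221P*, so P* = 0.529/0.0221 = 24.

R* ≈ 202, C* ≈ 68.6, P* ≈ 24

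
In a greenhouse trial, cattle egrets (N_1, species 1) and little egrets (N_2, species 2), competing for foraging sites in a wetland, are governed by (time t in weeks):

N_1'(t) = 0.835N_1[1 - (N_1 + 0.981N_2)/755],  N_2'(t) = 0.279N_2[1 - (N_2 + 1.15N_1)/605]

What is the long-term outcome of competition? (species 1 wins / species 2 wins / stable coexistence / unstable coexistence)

Compare the nullcline intercepts: K1/α12 = 755/0.981 = 770 > K2 = 605; K2/α21 = 605/1.15 = 526 < K1 = 755.
Since the inequalities point opposite ways, species 1 can invade but species 2 cannot.

species 1 excludes species 2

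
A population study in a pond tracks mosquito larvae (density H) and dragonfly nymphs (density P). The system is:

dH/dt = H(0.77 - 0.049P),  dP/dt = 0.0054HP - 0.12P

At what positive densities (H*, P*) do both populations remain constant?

Set dP/dt = 0 with P > 0: 0.0054H - 0.12 = 0, so H* = 0.12/0.0054 = 22.2.
Set dH/dt = 0 with H > 0: 0.77 - 0.049P = 0, so P* = 0.77/0.049 = 15.7.

H* ≈ 22.2, P* ≈ 15.7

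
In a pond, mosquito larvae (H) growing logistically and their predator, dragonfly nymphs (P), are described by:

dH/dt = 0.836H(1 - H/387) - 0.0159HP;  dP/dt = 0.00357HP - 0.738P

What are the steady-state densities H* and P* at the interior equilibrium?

From dP/dt = 0 with P > 0: 0.00357H* = 0.738, so H* = 207.
Substitute into dH/dt = 0: 0.836(1 - 207/387) = 0.0159P*.
The bracket is 0.466, giving P* = 0.389/0.0159 = 24.5.

H* ≈ 207, P* ≈ 24.5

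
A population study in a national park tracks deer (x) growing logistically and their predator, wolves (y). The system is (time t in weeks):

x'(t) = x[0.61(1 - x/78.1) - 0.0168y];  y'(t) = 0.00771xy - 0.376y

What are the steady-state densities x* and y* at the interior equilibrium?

From dy/dt = 0 with y > 0: 0.00771x* = 0.376, so x* = 48.8.
Substitute into dx/dt = 0: 0.61(1 - 48.8/78.1) = 0.0168y*.
The bracket is 0.376, giving y* = 0.229/0.0168 = 13.6.

x* ≈ 48.8, y* ≈ 13.6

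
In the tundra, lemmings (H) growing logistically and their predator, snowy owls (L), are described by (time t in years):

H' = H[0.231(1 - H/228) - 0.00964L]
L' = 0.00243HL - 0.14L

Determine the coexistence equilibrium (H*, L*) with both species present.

H* ≈ 57.6, L* ≈ 17.9

From dL/dt = 0 with L > 0: 0.00243H* = 0.14, so H* = 57.6.
Substitute into dH/dt = 0: 0.231(1 - 57.6/228) = 0.00964L*.
The bracket is 0.747, giving L* = 0.173/0.00964 = 17.9.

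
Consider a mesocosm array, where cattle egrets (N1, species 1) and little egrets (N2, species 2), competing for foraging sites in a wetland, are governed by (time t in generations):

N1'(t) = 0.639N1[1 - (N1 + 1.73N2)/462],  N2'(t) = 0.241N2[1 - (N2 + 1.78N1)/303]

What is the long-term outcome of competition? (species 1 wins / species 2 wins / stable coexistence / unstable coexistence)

Compare the nullcline intercepts: K1/α12 = 462/1.73 = 267 < K2 = 303; K2/α21 = 303/1.78 = 170 < K1 = 462.
Since both are reversed, neither can invade when rare; the interior point is a saddle.

unstable coexistence (outcome depends on initial conditions)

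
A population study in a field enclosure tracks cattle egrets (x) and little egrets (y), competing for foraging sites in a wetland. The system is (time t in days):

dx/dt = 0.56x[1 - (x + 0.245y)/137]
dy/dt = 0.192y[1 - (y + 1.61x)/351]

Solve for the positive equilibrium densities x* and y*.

x* ≈ 84.2, y* ≈ 215

Setting both brackets to zero gives the nullclines x + 0.245y = 137 and 1.61x + y = 351.
Substituting y = 351 - 1.61x into the first: x(1 - 0.245·1.61) = 137 - 0.245·351.
So x* = 51/0.606 = 84.2, and then y* = 351 - 1.61·84.2 = 215.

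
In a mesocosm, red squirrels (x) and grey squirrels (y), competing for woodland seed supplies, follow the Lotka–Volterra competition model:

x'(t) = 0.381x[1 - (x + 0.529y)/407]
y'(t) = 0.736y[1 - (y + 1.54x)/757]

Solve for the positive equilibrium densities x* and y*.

x* ≈ 35.3, y* ≈ 703

Setting both brackets to zero gives the nullclines x + 0.529y = 407 and 1.54x + y = 757.
Substituting y = 757 - 1.54x into the first: x(1 - 0.529·1.54) = 407 - 0.529·757.
So x* = 6.55/0.185 = 35.3, and then y* = 757 - 1.54·35.3 = 703.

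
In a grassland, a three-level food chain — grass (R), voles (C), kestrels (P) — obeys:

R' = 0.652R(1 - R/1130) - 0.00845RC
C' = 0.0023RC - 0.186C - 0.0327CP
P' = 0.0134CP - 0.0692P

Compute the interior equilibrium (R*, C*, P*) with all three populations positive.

R* ≈ 1050, C* ≈ 5.16, P* ≈ 68.5

From dP/dt = 0: 0.0134C* = 0.0692, so C* = 5.16.
From dR/dt = 0: 0.652(1 - R*/1130) = 0.00845·5.16, giving R* = 1130·(1 - 0.0669) = 1050.
From dC/dt = 0: 0.0023·1050 - 0.186 = 0.0327P*, so P* = 2.24/0.0327 = 68.5.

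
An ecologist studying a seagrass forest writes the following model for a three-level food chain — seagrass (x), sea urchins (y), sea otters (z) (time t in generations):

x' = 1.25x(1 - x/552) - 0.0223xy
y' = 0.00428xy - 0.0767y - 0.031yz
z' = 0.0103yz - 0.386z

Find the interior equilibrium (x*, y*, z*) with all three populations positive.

x* ≈ 183, y* ≈ 37.5, z* ≈ 22.8

From dz/dt = 0: 0.0103y* = 0.386, so y* = 37.5.
From dx/dt = 0: 1.25(1 - x*/552) = 0.0223·37.5, giving x* = 552·(1 - 0.669) = 183.
From dy/dt = 0: 0.00428·183 - 0.0767 = 0.031z*, so z* = 0.706/0.031 = 22.8.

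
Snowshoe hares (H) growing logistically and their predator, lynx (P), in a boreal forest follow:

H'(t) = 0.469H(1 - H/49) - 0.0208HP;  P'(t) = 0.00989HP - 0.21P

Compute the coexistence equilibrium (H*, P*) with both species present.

H* ≈ 21.2, P* ≈ 12.8

From dP/dt = 0 with P > 0: 0.00989H* = 0.21, so H* = 21.2.
Substitute into dH/dt = 0: 0.469(1 - 21.2/49) = 0.0208P*.
The bracket is 0.567, giving P* = 0.266/0.0208 = 12.8.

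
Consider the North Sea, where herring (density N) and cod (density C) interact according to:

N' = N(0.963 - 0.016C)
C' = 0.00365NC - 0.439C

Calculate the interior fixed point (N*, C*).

Set dC/dt = 0 with C > 0: 0.00365N - 0.439 = 0, so N* = 0.439/0.00365 = 120.
Set dN/dt = 0 with N > 0: 0.963 - 0.016C = 0, so C* = 0.963/0.016 = 60.2.

N* ≈ 120, C* ≈ 60.2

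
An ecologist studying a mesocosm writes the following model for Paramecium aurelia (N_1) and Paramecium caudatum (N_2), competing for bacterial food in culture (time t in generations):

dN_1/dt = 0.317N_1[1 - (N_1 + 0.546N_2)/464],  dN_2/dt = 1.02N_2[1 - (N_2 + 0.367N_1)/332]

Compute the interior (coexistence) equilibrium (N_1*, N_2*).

N_1* ≈ 354, N_2* ≈ 202

Setting both brackets to zero gives the nullclines N_1 + 0.546N_2 = 464 and 0.367N_1 + N_2 = 332.
Substituting N_2 = 332 - 0.367N_1 into the first: N_1(1 - 0.546·0.367) = 464 - 0.546·332.
So N_1* = 283/0.8 = 354, and then N_2* = 332 - 0.367·354 = 202.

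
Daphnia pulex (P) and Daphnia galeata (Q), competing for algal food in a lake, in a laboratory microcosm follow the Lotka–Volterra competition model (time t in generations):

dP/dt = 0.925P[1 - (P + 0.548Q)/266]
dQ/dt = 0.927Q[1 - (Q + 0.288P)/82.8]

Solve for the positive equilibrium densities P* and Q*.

P* ≈ 262, Q* ≈ 7.35

Setting both brackets to zero gives the nullclines P + 0.548Q = 266 and 0.288P + Q = 82.8.
Substituting Q = 82.8 - 0.288P into the first: P(1 - 0.548·0.288) = 266 - 0.548·82.8.
So P* = 221/0.842 = 262, and then Q* = 82.8 - 0.288·262 = 7.35.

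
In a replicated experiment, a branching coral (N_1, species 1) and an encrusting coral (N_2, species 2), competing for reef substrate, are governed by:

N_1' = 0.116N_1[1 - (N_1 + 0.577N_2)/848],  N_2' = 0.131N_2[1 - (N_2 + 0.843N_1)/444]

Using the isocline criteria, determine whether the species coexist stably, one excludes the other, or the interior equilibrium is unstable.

Compare the nullcline intercepts: K1/α12 = 848/0.577 = 1470 > K2 = 444; K2/α21 = 444/0.843 = 527 < K1 = 848.
Since the inequalities point opposite ways, species 1 can invade but species 2 cannot.

species 1 excludes species 2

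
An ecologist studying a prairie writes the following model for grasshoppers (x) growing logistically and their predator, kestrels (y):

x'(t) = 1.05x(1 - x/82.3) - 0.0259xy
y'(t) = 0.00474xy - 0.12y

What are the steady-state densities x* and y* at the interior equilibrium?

x* ≈ 25.3, y* ≈ 28.1

From dy/dt = 0 with y > 0: 0.00474x* = 0.12, so x* = 25.3.
Substitute into dx/dt = 0: 1.05(1 - 25.3/82.3) = 0.0259y*.
The bracket is 0.692, giving y* = 0.727/0.0259 = 28.1.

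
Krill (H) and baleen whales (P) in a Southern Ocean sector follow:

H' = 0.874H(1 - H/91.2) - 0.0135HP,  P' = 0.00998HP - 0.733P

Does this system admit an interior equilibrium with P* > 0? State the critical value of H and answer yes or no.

Threshold H = 73.4; K > 73.4, so yes, the predator persists.

The predator equation gives dP/dt > 0 only when H > 0.733/0.00998 = 73.4.
Without the predator, H → K = 91.2. Since 91.2 > 73.4, the predator can invade and persist.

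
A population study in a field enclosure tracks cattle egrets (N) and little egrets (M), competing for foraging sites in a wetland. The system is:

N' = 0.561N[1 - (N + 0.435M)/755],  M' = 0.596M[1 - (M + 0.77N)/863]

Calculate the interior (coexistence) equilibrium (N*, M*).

N* ≈ 571, M* ≈ 424

Setting both brackets to zero gives the nullclines N + 0.435M = 755 and 0.77N + M = 863.
Substituting M = 863 - 0.77N into the first: N(1 - 0.435·0.77) = 755 - 0.435·863.
So N* = 380/0.665 = 571, and then M* = 863 - 0.77·571 = 424.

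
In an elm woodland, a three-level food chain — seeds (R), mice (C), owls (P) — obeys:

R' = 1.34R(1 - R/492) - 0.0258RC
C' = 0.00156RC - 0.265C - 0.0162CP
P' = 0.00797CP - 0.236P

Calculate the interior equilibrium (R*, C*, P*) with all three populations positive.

From dP/dt = 0: 0.00797C* = 0.236, so C* = 29.6.
From dR/dt = 0: 1.34(1 - R*/492) = 0.0258·29.6, giving R* = 492·(1 - 0.57) = 211.
From dC/dt = 0: 0.00156·211 - 0.265 = 0.0162P*, so P* = 0.0649/0.0162 = 4.01.

R* ≈ 211, C* ≈ 29.6, P* ≈ 4.01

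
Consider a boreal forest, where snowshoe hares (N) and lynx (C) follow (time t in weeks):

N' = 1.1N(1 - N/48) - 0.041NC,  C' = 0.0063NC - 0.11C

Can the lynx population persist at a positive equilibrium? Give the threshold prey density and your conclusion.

Threshold N = 17.5; K > 17.5, so yes, the predator persists.

The predator equation gives dC/dt > 0 only when N > 0.11/0.0063 = 17.5.
Without the predator, N → K = 48. Since 48 > 17.5, the predator can invade and persist.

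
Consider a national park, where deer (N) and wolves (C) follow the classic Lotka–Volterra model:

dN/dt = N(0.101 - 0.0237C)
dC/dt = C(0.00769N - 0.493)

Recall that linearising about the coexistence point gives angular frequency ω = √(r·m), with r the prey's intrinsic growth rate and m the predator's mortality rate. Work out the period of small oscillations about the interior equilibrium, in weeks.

Here r = 0.101 and m = 0.493, so r·m = 0.0498.
ω = √0.0498 = 0.223 per week, hence T = 2π/ω ≈ 28.2 weeks.

T ≈ 28.2 weeks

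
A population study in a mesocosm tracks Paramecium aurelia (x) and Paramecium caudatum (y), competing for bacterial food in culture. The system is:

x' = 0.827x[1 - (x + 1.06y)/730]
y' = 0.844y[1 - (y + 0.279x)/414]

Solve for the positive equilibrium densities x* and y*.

x* ≈ 413, y* ≈ 299

Setting both brackets to zero gives the nullclines x + 1.06y = 730 and 0.279x + y = 414.
Substituting y = 414 - 0.279x into the first: x(1 - 1.06·0.279) = 730 - 1.06·414.
So x* = 291/0.704 = 413, and then y* = 414 - 0.279·413 = 299.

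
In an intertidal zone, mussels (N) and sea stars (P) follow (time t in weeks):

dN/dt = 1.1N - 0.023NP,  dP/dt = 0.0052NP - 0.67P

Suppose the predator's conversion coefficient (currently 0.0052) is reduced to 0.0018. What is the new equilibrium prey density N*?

N* ≈ 372

At the interior fixed point, setting dP/dt = 0 with P > 0 fixes N* = (predator death rate)/(NP coefficient) — independent of the other coefficients.
With the change, N* = 0.67/0.0018 = 372; it rises from 129.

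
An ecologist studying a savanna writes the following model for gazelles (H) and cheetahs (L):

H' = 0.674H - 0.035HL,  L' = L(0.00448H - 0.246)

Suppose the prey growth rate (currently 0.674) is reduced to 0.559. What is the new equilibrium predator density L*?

At the interior fixed point, setting dH/dt = 0 with H > 0 fixes L* = (prey growth rate)/(HL coefficient) — independent of the other coefficients.
With the change, L* = 0.559/0.035 = 16; it falls from 19.3.

L* ≈ 16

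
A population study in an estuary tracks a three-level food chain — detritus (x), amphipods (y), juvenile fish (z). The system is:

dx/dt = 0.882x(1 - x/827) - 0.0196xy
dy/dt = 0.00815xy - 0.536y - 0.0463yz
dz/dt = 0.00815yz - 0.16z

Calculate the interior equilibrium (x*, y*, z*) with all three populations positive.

x* ≈ 466, y* ≈ 19.6, z* ≈ 70.5

From dz/dt = 0: 0.00815y* = 0.16, so y* = 19.6.
From dx/dt = 0: 0.882(1 - x*/827) = 0.0196·19.6, giving x* = 827·(1 - 0.436) = 466.
From dy/dt = 0: 0.00815·466 - 0.536 = 0.0463z*, so z* = 3.26/0.0463 = 70.5.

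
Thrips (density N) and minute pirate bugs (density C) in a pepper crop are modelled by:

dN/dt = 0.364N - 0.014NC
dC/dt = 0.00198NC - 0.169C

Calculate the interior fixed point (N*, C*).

Set dC/dt = 0 with C > 0: 0.00198N - 0.169 = 0, so N* = 0.169/0.00198 = 85.4.
Set dN/dt = 0 with N > 0: 0.364 - 0.014C = 0, so C* = 0.364/0.014 = 26.

N* ≈ 85.4, C* ≈ 26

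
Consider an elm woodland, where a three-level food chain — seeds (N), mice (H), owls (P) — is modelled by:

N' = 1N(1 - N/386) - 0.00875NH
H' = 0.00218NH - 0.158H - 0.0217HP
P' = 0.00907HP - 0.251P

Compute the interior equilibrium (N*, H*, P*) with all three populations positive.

N* ≈ 293, H* ≈ 27.7, P* ≈ 22.1

From dP/dt = 0: 0.00907H* = 0.251, so H* = 27.7.
From dN/dt = 0: 1(1 - N*/386) = 0.00875·27.7, giving N* = 386·(1 - 0.242) = 293.
From dH/dt = 0: 0.00218·293 - 0.158 = 0.0217P*, so P* = 0.48/0.0217 = 22.1.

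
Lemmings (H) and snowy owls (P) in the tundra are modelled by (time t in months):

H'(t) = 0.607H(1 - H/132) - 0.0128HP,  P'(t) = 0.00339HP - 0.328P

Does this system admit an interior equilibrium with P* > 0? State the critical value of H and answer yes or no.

Threshold H = 96.8; K > 96.8, so yes, the predator persists.

The predator equation gives dP/dt > 0 only when H > 0.328/0.00339 = 96.8.
Without the predator, H → K = 132. Since 132 > 96.8, the predator can invade and persist.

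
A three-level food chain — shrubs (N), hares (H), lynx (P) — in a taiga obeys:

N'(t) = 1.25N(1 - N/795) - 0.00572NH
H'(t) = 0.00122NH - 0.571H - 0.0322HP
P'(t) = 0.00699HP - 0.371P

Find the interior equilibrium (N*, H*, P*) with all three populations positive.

N* ≈ 602, H* ≈ 53.1, P* ≈ 5.07

From dP/dt = 0: 0.00699H* = 0.371, so H* = 53.1.
From dN/dt = 0: 1.25(1 - N*/795) = 0.00572·53.1, giving N* = 795·(1 - 0.243) = 602.
From dH/dt = 0: 0.00122·602 - 0.571 = 0.0322P*, so P* = 0.163/0.0322 = 5.07.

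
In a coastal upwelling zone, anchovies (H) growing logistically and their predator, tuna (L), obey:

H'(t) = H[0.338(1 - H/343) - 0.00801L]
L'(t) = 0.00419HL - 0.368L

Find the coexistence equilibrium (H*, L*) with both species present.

From dL/dt = 0 with L > 0: 0.00419H* = 0.368, so H* = 87.8.
Substitute into dH/dt = 0: 0.338(1 - 87.8/343) = 0.00801L*.
The bracket is 0.744, giving L* = 0.251/0.00801 = 31.4.

H* ≈ 87.8, L* ≈ 31.4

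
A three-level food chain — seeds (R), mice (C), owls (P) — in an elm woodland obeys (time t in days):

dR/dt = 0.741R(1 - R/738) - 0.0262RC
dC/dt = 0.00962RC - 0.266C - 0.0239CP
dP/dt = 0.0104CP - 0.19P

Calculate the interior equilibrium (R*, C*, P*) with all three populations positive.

R* ≈ 261, C* ≈ 18.3, P* ≈ 94

From dP/dt = 0: 0.0104C* = 0.19, so C* = 18.3.
From dR/dt = 0: 0.741(1 - R*/738) = 0.0262·18.3, giving R* = 738·(1 - 0.646) = 261.
From dC/dt = 0: 0.00962·261 - 0.266 = 0.0239P*, so P* = 2.25/0.0239 = 94.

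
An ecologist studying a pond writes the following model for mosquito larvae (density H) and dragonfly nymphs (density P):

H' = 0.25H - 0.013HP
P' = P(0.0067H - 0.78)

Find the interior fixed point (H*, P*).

Set dP/dt = 0 with P > 0: 0.0067H - 0.78 = 0, so H* = 0.78/0.0067 = 116.
Set dH/dt = 0 with H > 0: 0.25 - 0.013P = 0, so P* = 0.25/0.013 = 19.2.

H* ≈ 116, P* ≈ 19.2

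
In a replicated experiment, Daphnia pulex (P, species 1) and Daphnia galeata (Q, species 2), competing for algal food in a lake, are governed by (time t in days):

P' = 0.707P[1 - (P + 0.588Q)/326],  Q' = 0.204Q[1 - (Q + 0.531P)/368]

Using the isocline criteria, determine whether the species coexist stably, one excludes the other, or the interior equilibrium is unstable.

stable coexistence

Compare the nullcline intercepts: K1/α12 = 326/0.588 = 554 > K2 = 368; K2/α21 = 368/0.531 = 693 > K1 = 326.
Since both inequalities hold, each species can invade when rare, so the interior equilibrium is stable.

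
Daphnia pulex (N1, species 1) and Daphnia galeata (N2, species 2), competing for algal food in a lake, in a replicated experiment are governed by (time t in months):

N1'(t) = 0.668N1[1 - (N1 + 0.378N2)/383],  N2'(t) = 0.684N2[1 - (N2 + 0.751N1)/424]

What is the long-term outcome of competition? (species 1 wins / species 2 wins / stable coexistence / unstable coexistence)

stable coexistence

Compare the nullcline intercepts: K1/α12 = 383/0.378 = 1010 > K2 = 424; K2/α21 = 424/0.751 = 565 > K1 = 383.
Since both inequalities hold, each species can invade when rare, so the interior equilibrium is stable.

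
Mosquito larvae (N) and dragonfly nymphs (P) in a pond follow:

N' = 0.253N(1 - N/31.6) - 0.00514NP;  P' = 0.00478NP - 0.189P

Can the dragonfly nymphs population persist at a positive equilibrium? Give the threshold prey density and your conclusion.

Threshold N = 39.5; K < 39.5, so no, the predator goes extinct.

The predator equation gives dP/dt > 0 only when N > 0.189/0.00478 = 39.5.
Without the predator, N → K = 31.6. Since 31.6 < 39.5, the predator cannot invade.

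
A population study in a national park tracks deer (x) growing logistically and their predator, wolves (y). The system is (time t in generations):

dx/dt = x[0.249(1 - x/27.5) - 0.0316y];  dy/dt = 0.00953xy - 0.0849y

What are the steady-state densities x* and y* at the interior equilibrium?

x* ≈ 8.91, y* ≈ 5.33

From dy/dt = 0 with y > 0: 0.00953x* = 0.0849, so x* = 8.91.
Substitute into dx/dt = 0: 0.249(1 - 8.91/27.5) = 0.0316y*.
The bracket is 0.676, giving y* = 0.168/0.0316 = 5.33.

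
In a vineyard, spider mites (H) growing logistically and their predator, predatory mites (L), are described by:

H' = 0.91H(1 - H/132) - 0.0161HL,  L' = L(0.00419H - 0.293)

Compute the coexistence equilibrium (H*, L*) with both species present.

H* ≈ 69.9, L* ≈ 26.6

From dL/dt = 0 with L > 0: 0.00419H* = 0.293, so H* = 69.9.
Substitute into dH/dt = 0: 0.91(1 - 69.9/132) = 0.0161L*.
The bracket is 0.47, giving L* = 0.428/0.0161 = 26.6.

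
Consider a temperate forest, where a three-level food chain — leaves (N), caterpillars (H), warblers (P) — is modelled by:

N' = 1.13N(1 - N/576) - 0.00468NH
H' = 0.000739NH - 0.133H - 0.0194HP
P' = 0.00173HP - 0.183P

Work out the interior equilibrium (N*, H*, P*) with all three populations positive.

N* ≈ 324, H* ≈ 106, P* ≈ 5.47

From dP/dt = 0: 0.00173H* = 0.183, so H* = 106.
From dN/dt = 0: 1.13(1 - N*/576) = 0.00468·106, giving N* = 576·(1 - 0.438) = 324.
From dH/dt = 0: 0.000739·324 - 0.133 = 0.0194P*, so P* = 0.106/0.0194 = 5.47.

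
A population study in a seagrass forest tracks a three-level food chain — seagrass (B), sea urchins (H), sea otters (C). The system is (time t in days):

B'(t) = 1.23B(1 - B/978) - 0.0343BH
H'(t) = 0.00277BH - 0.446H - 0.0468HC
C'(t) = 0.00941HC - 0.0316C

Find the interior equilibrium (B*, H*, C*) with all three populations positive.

B* ≈ 886, H* ≈ 3.36, C* ≈ 42.9

From dC/dt = 0: 0.00941H* = 0.0316, so H* = 3.36.
From dB/dt = 0: 1.23(1 - B*/978) = 0.0343·3.36, giving B* = 978·(1 - 0.0936) = 886.
From dH/dt = 0: 0.00277·886 - 0.446 = 0.0468C*, so C* = 2.01/0.0468 = 42.9.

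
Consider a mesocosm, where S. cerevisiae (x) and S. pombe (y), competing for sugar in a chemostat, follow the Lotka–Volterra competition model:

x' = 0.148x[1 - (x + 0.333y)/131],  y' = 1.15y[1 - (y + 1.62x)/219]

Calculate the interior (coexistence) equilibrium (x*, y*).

x* ≈ 126, y* ≈ 14.7

Setting both brackets to zero gives the nullclines x + 0.333y = 131 and 1.62x + y = 219.
Substituting y = 219 - 1.62x into the first: x(1 - 0.333·1.62) = 131 - 0.333·219.
So x* = 58.1/0.461 = 126, and then y* = 219 - 1.62·126 = 14.7.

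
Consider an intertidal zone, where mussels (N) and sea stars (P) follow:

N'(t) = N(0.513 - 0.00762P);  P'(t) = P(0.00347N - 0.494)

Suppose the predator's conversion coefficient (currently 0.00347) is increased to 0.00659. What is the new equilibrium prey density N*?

N* ≈ 75

At the interior fixed point, setting dP/dt = 0 with P > 0 fixes N* = (predator death rate)/(NP coefficient) — independent of the other coefficients.
With the change, N* = 0.494/0.00659 = 75; it falls from 142.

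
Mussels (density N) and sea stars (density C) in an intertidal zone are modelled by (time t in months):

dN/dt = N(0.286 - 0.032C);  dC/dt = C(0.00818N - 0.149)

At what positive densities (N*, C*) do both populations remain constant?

N* ≈ 18.2, C* ≈ 8.94

Set dC/dt = 0 with C > 0: 0.00818N - 0.149 = 0, so N* = 0.149/0.00818 = 18.2.
Set dN/dt = 0 with N > 0: 0.286 - 0.032C = 0, so C* = 0.286/0.032 = 8.94.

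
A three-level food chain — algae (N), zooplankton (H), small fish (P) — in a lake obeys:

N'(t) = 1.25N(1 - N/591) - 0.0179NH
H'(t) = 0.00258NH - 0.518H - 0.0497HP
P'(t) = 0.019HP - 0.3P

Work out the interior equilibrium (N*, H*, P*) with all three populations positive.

From dP/dt = 0: 0.019H* = 0.3, so H* = 15.8.
From dN/dt = 0: 1.25(1 - N*/591) = 0.0179·15.8, giving N* = 591·(1 - 0.226) = 457.
From dH/dt = 0: 0.00258·457 - 0.518 = 0.0497P*, so P* = 0.662/0.0497 = 13.3.

N* ≈ 457, H* ≈ 15.8, P* ≈ 13.3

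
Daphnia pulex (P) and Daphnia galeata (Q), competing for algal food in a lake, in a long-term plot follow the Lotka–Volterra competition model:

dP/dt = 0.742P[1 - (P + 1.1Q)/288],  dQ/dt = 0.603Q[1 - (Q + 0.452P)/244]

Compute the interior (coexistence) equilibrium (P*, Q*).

Setting both brackets to zero gives the nullclines P + 1.1Q = 288 and 0.452P + Q = 244.
Substituting Q = 244 - 0.452P into the first: P(1 - 1.1·0.452) = 288 - 1.1·244.
So P* = 19.6/0.503 = 39, and then Q* = 244 - 0.452·39 = 226.

P* ≈ 39, Q* ≈ 226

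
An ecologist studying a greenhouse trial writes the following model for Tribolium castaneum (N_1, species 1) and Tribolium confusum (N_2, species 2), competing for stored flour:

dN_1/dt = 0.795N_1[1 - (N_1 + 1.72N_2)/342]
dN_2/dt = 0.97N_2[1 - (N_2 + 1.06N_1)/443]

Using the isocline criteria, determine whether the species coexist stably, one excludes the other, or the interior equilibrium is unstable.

species 2 excludes species 1

Compare the nullcline intercepts: K1/α12 = 342/1.72 = 199 < K2 = 443; K2/α21 = 443/1.06 = 418 > K1 = 342.
Since the inequalities point opposite ways, species 2 can invade but species 1 cannot.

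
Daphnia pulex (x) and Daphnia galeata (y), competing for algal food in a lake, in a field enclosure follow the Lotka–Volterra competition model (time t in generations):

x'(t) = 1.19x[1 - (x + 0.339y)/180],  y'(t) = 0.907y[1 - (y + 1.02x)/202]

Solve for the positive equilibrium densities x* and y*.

x* ≈ 170, y* ≈ 28.1

Setting both brackets to zero gives the nullclines x + 0.339y = 180 and 1.02x + y = 202.
Substituting y = 202 - 1.02x into the first: x(1 - 0.339·1.02) = 180 - 0.339·202.
So x* = 112/0.654 = 170, and then y* = 202 - 1.02·170 = 28.1.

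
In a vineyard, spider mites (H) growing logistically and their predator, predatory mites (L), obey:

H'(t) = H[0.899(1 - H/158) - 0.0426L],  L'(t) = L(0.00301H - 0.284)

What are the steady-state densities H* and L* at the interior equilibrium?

From dL/dt = 0 with L > 0: 0.00301H* = 0.284, so H* = 94.4.
Substitute into dH/dt = 0: 0.899(1 - 94.4/158) = 0.0426L*.
The bracket is 0.403, giving L* = 0.362/0.0426 = 8.5.

H* ≈ 94.4, L* ≈ 8.5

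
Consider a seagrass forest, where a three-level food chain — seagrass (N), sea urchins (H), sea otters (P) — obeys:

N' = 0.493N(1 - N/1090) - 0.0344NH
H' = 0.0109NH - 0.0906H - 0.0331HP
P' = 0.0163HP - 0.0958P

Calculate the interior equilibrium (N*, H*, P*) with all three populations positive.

N* ≈ 643, H* ≈ 5.88, P* ≈ 209

From dP/dt = 0: 0.0163H* = 0.0958, so H* = 5.88.
From dN/dt = 0: 0.493(1 - N*/1090) = 0.0344·5.88, giving N* = 1090·(1 - 0.41) = 643.
From dH/dt = 0: 0.0109·643 - 0.0906 = 0.0331P*, so P* = 6.92/0.0331 = 209.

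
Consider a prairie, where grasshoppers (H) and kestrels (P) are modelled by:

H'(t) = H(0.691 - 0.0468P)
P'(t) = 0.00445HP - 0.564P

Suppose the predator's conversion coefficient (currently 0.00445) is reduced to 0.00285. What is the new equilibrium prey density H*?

At the interior fixed point, setting dP/dt = 0 with P > 0 fixes H* = (predator death rate)/(HP coefficient) — independent of the other coefficients.
With the change, H* = 0.564/0.00285 = 198; it rises from 127.

H* ≈ 198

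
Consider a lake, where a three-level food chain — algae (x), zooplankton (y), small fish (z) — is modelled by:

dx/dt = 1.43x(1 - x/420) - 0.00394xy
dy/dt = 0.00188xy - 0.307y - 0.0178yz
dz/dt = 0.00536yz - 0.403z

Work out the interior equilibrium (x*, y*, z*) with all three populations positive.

x* ≈ 333, y* ≈ 75.2, z* ≈ 17.9

From dz/dt = 0: 0.00536y* = 0.403, so y* = 75.2.
From dx/dt = 0: 1.43(1 - x*/420) = 0.00394·75.2, giving x* = 420·(1 - 0.207) = 333.
From dy/dt = 0: 0.00188·333 - 0.307 = 0.0178z*, so z* = 0.319/0.0178 = 17.9.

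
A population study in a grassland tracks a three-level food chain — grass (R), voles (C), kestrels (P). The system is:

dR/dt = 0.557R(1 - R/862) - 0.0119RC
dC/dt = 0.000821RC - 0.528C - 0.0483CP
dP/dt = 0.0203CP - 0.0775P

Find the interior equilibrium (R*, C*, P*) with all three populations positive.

From dP/dt = 0: 0.0203C* = 0.0775, so C* = 3.82.
From dR/dt = 0: 0.557(1 - R*/862) = 0.0119·3.82, giving R* = 862·(1 - 0.0816) = 792.
From dC/dt = 0: 0.000821·792 - 0.528 = 0.0483P*, so P* = 0.122/0.0483 = 2.53.

R* ≈ 792, C* ≈ 3.82, P* ≈ 2.53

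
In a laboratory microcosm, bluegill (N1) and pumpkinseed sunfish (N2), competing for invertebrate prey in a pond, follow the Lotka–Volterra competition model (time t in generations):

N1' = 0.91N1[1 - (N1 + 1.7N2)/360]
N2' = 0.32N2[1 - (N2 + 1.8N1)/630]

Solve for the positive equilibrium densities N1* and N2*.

Setting both brackets to zero gives the nullclines N1 + 1.7N2 = 360 and 1.8N1 + N2 = 630.
Substituting N2 = 630 - 1.8N1 into the first: N1(1 - 1.7·1.8) = 360 - 1.7·630.
So N1* = -711/-2.06 = 345, and then N2* = 630 - 1.8·345 = 8.74.

N1* ≈ 345, N2* ≈ 8.74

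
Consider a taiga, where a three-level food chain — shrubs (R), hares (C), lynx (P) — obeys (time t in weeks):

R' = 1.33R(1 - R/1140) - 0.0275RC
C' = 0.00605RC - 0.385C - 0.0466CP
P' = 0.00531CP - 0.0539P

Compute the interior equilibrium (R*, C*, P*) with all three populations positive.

From dP/dt = 0: 0.00531C* = 0.0539, so C* = 10.2.
From dR/dt = 0: 1.33(1 - R*/1140) = 0.0275·10.2, giving R* = 1140·(1 - 0.21) = 901.
From dC/dt = 0: 0.00605·901 - 0.385 = 0.0466P*, so P* = 5.06/0.0466 = 109.

R* ≈ 901, C* ≈ 10.2, P* ≈ 109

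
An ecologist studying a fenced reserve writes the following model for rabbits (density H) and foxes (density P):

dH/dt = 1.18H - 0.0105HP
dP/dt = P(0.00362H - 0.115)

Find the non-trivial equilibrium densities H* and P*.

H* ≈ 31.8, P* ≈ 112

Set dP/dt = 0 with P > 0: 0.00362H - 0.115 = 0, so H* = 0.115/0.00362 = 31.8.
Set dH/dt = 0 with H > 0: 1.18 - 0.0105P = 0, so P* = 1.18/0.0105 = 112.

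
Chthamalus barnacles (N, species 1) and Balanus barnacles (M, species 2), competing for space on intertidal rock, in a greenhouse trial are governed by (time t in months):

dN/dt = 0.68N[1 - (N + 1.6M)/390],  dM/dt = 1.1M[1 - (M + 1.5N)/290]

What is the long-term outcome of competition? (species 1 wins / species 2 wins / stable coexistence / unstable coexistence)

unstable coexistence (outcome depends on initial conditions)

Compare the nullcline intercepts: K1/α12 = 390/1.6 = 244 < K2 = 290; K2/α21 = 290/1.5 = 193 < K1 = 390.
Since both are reversed, neither can invade when rare; the interior point is a saddle.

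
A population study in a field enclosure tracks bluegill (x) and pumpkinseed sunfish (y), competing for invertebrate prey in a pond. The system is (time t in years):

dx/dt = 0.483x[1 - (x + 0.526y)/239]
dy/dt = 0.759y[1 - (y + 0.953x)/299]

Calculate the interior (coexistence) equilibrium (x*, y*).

x* ≈ 164, y* ≈ 143

Setting both brackets to zero gives the nullclines x + 0.526y = 239 and 0.953x + y = 299.
Substituting y = 299 - 0.953x into the first: x(1 - 0.526·0.953) = 239 - 0.526·299.
So x* = 81.7/0.499 = 164, and then y* = 299 - 0.953·164 = 143.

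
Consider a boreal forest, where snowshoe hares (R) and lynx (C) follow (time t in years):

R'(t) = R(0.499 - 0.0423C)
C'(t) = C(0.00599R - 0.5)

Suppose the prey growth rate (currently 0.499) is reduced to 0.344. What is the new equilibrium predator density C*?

At the interior fixed point, setting dR/dt = 0 with R > 0 fixes C* = (prey growth rate)/(RC coefficient) — independent of the other coefficients.
With the change, C* = 0.344/0.0423 = 8.13; it falls from 11.8.

C* ≈ 8.13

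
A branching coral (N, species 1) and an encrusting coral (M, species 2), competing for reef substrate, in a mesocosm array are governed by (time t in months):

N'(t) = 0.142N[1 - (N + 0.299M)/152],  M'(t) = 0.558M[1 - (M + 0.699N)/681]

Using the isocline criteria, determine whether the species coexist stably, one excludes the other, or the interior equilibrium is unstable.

Compare the nullcline intercepts: K1/α12 = 152/0.299 = 508 < K2 = 681; K2/α21 = 681/0.699 = 974 > K1 = 152.
Since the inequalities point opposite ways, species 2 can invade but species 1 cannot.

species 2 excludes species 1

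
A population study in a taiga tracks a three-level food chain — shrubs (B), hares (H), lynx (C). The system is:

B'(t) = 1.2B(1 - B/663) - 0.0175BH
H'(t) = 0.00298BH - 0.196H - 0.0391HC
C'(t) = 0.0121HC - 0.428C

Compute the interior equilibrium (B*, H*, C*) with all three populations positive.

From dC/dt = 0: 0.0121H* = 0.428, so H* = 35.4.
From dB/dt = 0: 1.2(1 - B*/663) = 0.0175·35.4, giving B* = 663·(1 - 0.516) = 321.
From dH/dt = 0: 0.00298·321 - 0.196 = 0.0391C*, so C* = 0.761/0.0391 = 19.5.

B* ≈ 321, H* ≈ 35.4, C* ≈ 19.5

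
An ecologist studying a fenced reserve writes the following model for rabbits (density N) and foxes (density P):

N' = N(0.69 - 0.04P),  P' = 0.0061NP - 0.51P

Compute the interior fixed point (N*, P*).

Set dP/dt = 0 with P > 0: 0.0061N - 0.51 = 0, so N* = 0.51/0.0061 = 83.6.
Set dN/dt = 0 with N > 0: 0.69 - 0.04P = 0, so P* = 0.69/0.04 = 17.2.

N* ≈ 83.6, P* ≈ 17.2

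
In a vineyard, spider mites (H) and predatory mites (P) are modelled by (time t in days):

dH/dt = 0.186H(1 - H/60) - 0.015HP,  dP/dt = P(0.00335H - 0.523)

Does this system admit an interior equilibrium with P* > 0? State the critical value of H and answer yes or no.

The predator equation gives dP/dt > 0 only when H > 0.523/0.00335 = 156.
Without the predator, H → K = 60. Since 60 < 156, the predator cannot invade.

Threshold H = 156; K < 156, so no, the predator goes extinct.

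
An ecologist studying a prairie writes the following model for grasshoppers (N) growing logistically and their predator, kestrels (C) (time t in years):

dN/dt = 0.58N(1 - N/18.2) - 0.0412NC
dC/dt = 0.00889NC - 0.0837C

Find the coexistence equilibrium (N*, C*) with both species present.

N* ≈ 9.42, C* ≈ 6.8

From dC/dt = 0 with C > 0: 0.00889N* = 0.0837, so N* = 9.42.
Substitute into dN/dt = 0: 0.58(1 - 9.42/18.2) = 0.0412C*.
The bracket is 0.483, giving C* = 0.28/0.0412 = 6.8.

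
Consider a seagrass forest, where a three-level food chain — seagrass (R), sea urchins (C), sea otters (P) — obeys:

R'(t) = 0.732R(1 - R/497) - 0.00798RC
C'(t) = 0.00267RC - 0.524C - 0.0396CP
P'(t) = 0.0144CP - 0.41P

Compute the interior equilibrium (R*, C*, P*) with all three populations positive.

From dP/dt = 0: 0.0144C* = 0.41, so C* = 28.5.
From dR/dt = 0: 0.732(1 - R*/497) = 0.00798·28.5, giving R* = 497·(1 - 0.31) = 343.
From dC/dt = 0: 0.00267·343 - 0.524 = 0.0396P*, so P* = 0.391/0.0396 = 9.88.

R* ≈ 343, C* ≈ 28.5, P* ≈ 9.88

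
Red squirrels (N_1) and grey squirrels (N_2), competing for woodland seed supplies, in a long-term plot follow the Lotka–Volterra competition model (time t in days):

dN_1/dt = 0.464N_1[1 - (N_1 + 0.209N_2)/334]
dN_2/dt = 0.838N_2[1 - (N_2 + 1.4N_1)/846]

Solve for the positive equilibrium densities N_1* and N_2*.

Setting both brackets to zero gives the nullclines N_1 + 0.209N_2 = 334 and 1.4N_1 + N_2 = 846.
Substituting N_2 = 846 - 1.4N_1 into the first: N_1(1 - 0.209·1.4) = 334 - 0.209·846.
So N_1* = 157/0.707 = 222, and then N_2* = 846 - 1.4·222 = 535.

N_1* ≈ 222, N_2* ≈ 535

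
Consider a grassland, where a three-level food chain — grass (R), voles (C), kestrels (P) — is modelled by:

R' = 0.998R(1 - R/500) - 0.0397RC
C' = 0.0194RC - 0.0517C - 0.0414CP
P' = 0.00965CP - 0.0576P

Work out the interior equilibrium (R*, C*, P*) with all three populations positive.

From dP/dt = 0: 0.00965C* = 0.0576, so C* = 5.97.
From dR/dt = 0: 0.998(1 - R*/500) = 0.0397·5.97, giving R* = 500·(1 - 0.237) = 381.
From dC/dt = 0: 0.0194·381 - 0.0517 = 0.0414P*, so P* = 7.35/0.0414 = 177.

R* ≈ 381, C* ≈ 5.97, P* ≈ 177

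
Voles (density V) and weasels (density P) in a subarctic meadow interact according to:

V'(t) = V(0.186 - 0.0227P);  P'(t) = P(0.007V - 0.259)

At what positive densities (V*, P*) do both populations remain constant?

V* ≈ 37, P* ≈ 8.19

Set dP/dt = 0 with P > 0: 0.007V - 0.259 = 0, so V* = 0.259/0.007 = 37.
Set dV/dt = 0 with V > 0: 0.186 - 0.0227P = 0, so P* = 0.186/0.0227 = 8.19.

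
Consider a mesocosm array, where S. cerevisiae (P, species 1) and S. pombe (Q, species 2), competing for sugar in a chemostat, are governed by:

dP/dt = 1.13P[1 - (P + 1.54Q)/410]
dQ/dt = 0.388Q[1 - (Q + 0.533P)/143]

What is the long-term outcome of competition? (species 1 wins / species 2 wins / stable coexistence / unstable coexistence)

species 1 excludes species 2

Compare the nullcline intercepts: K1/α12 = 410/1.54 = 266 > K2 = 143; K2/α21 = 143/0.533 = 268 < K1 = 410.
Since the inequalities point opposite ways, species 1 can invade but species 2 cannot.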